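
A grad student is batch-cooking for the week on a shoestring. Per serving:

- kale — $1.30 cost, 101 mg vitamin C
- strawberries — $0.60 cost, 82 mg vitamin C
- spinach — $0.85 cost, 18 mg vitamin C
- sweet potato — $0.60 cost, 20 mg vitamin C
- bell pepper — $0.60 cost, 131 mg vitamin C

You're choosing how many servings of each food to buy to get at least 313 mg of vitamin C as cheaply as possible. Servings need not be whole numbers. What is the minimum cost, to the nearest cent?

Cost per mg of vitamin C: bell pepper $0.0046, strawberries $0.0073, kale $0.0129, sweet potato $0.0300, spinach $0.0472.
With no serving limits, use only bell pepper: 313 mg / 131 mg = 2.389 servings × $0.60 = $1.43.

$1.43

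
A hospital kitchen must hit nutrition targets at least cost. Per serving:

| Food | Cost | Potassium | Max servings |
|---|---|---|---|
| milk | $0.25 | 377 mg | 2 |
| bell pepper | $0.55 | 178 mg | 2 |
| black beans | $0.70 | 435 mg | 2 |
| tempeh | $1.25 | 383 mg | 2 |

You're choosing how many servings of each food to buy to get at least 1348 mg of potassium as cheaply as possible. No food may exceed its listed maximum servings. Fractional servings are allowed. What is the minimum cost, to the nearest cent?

Cost per mg of potassium: milk $0.0007, black beans $0.0016, bell pepper $0.0031, tempeh $0.0033.
Take 2 servings of milk: +754.0 mg potassium for $0.50 (total $0.50, still need 594.0 mg).
Take 1.366 servings of black beans: +594.0 mg potassium for $0.96 (total $1.46, still need 0.0 mg).
Greedy by cheapest-per-mg is optimal for a single linear constraint, so the minimum cost is $1.46.

$1.46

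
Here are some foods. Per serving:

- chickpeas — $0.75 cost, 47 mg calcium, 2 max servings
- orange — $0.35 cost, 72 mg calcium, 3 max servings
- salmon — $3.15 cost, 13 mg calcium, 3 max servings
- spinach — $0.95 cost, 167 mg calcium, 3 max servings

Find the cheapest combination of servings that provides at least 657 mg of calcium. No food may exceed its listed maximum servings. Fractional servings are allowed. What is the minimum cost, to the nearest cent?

$3.56

Cost per mg of calcium: orange $0.0049, spinach $0.0057, chickpeas $0.0160, salmon $0.2423.
Take 3 servings of orange: +216.0 mg calcium for $1.05 (total $1.05, still need 441.0 mg).
Take 2.641 servings of spinach: +441.0 mg calcium for $2.51 (total $3.56, still need 0.0 mg).
Greedy by cheapest-per-mg is optimal for a single linear constraint, so the minimum cost is $3.56.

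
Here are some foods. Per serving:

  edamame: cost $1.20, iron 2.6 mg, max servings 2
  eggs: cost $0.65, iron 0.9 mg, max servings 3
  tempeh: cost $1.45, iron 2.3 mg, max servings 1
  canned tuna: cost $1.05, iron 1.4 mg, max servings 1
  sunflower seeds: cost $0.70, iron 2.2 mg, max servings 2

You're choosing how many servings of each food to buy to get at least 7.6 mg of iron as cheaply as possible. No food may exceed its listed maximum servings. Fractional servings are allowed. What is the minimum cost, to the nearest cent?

Cost per mg of iron: sunflower seeds $0.3182, edamame $0.4615, tempeh $0.6304, eggs $0.7222, canned tuna $0.7500.
Take 2 servings of sunflower seeds: +4.4 mg iron for $1.40 (total $1.40, still need 3.2 mg).
Take 1.231 servings of edamame: +3.2 mg iron for $1.48 (total $2.88, still need 0.0 mg).
Filling from the cheapest source first is optimal under one linear minimum: $2.88.

$2.88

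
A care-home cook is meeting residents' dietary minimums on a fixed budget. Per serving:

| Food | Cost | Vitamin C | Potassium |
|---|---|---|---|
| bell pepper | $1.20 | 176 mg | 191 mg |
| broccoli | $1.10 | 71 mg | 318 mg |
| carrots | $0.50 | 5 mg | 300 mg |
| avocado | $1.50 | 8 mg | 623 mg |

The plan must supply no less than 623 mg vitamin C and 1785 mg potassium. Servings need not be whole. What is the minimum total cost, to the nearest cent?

Compare the cost at each extreme point of the feasible region.
bell pepper only: max(623/176, 1785/191) = 9.346 servings → $11.21.
broccoli only: max(623/71, 1785/318) = 8.775 servings → $9.65.
carrots only: max(623/5, 1785/300) = 124.6 servings → $62.30.
avocado only: max(623/8, 1785/623) = 77.88 servings → $116.81.
bell pepper + broccoli with both tight: 1.683 servings and 4.602 servings → $7.08.
bell pepper + carrots with both tight: 3.433 servings and 3.764 servings → $6.00.
bell pepper + avocado with both tight: 3.458 servings and 1.805 servings → $6.86.
broccoli + carrots: the both-tight solution has a negative serving — not a feasible corner.
broccoli + avocado: the both-tight solution has a negative serving — not a feasible corner.
carrots + avocado: intersection lies outside the first quadrant.
The minimum over all feasible corners is $6.00.

$6.00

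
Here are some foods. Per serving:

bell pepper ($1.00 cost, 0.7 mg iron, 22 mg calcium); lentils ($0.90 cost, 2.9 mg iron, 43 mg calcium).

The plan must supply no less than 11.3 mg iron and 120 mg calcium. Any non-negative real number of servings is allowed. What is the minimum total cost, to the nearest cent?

For a min-cost LP with two ≥-constraints, a basic feasible solution has at most two positive variables.
bell pepper only: max(11.3/0.7, 120/22) = 16.14 servings → $16.14.
lentils only: max(11.3/2.9, 120/43) = 3.897 servings → $3.51.
bell pepper + lentils with both targets exact would need a negative amount; discard.
The minimum over all feasible corners is $3.51.

$3.51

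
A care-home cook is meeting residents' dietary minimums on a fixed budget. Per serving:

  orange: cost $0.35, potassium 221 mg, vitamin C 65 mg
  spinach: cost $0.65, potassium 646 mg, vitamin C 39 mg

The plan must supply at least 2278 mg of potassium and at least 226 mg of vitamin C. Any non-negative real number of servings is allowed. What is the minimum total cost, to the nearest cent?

$2.51

Compare the cost at each extreme point of the feasible region.
orange only: max(2278/221, 226/65) = 10.31 servings → $3.61.
spinach only: max(2278/646, 226/39) = 5.795 servings → $3.77.
orange + spinach with both tight: 1.713 servings and 2.94 servings → $2.51.
The minimum over all feasible corners is $2.51.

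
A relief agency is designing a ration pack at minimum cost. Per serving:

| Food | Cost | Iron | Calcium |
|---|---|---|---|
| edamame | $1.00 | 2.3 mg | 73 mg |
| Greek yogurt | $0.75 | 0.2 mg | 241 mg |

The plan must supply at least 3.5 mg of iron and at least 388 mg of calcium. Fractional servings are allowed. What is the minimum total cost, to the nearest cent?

$2.30

At the optimum either one food covers both requirements or two foods hit both targets exactly; no other combination can be cheaper.
edamame only: max(3.5/2.3, 388/73) = 5.315 servings → $5.32.
Greek yogurt only: max(3.5/0.2, 388/241) = 17.5 servings → $13.12.
edamame + Greek yogurt with both tight: 1.419 servings and 1.18 servings → $2.30.
The minimum over all feasible corners is $2.30.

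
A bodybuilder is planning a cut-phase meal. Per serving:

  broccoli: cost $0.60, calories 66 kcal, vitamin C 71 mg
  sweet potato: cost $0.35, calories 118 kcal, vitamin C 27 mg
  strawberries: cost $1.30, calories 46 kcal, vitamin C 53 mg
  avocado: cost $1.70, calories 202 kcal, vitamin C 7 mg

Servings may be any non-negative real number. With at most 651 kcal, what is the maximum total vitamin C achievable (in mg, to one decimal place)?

750.1 mg

Vitamin C per kcal: strawberries 1.152, broccoli 1.076, sweet potato 0.2288, avocado 0.03465.
With no serving limits, spend the whole calories allowance on strawberries: 651 kcal / 46 kcal × 53 mg = 750.1 mg.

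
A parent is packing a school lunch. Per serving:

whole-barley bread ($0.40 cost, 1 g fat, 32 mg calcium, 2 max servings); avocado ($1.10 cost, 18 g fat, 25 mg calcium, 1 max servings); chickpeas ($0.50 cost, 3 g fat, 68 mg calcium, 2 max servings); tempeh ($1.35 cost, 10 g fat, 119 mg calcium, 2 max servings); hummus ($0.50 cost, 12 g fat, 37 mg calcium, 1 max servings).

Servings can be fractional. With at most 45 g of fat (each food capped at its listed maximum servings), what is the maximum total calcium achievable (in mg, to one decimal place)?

481.9 mg

Calcium per g fat: whole-barley bread 32, chickpeas 22.67, tempeh 11.9, hummus 3.083, avocado 1.389.
Take 2 servings of whole-barley bread: uses 2 g fat, +64.0 mg calcium (running total 64.0 mg).
Take 2 servings of chickpeas: uses 6 g fat, +136.0 mg calcium (running total 200.0 mg).
Take 2 servings of tempeh: uses 20 g fat, +238.0 mg calcium (running total 438.0 mg).
Take 1 serving of hummus: uses 12 g fat, +37.0 mg calcium (running total 475.0 mg).
Take 0.2778 servings of avocado: uses 5 g fat, +6.9 mg calcium (running total 481.9 mg).
Filling greedily by calcium-per-g fat is optimal for one linear limit, giving 481.9 mg.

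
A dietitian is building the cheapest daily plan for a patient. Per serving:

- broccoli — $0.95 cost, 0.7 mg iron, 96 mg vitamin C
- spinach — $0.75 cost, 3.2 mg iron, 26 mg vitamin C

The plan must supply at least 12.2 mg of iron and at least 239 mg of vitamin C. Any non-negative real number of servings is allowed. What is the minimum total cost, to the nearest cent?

With two linear requirements the optimum uses one or two foods; enumerate the corners.
broccoli only: max(12.2/0.7, 239/96) = 17.43 servings → $16.56.
spinach only: max(12.2/3.2, 239/26) = 9.192 servings → $6.89.
broccoli + spinach with both tight: 1.549 servings and 3.474 servings → $4.08.
So the least-cost plan costs $4.08.

$4.08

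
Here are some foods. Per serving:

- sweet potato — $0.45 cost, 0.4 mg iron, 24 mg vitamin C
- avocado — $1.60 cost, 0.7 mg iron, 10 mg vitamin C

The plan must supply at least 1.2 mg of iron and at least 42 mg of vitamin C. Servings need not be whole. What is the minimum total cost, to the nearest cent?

Two binding constraints pin down two serving amounts, so the optimal mix uses at most two foods. The candidates are each food alone (scaled to the tighter of iron/vitamin C) and each pair with both constraints tight.
sweet potato only: max(1.2/0.4, 42/24) = 3 servings → $1.35.
avocado only: max(1.2/0.7, 42/10) = 4.2 servings → $6.72.
sweet potato + avocado with both tight: 1.359 servings and 0.9375 servings → $2.11.
Cheapest feasible corner: $1.35.

$1.35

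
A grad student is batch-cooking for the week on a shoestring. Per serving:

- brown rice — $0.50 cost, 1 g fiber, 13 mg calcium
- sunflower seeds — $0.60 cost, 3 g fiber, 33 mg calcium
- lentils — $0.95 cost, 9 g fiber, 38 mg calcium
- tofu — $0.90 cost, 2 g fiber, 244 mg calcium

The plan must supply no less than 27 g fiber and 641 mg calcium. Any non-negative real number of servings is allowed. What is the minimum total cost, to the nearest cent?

$4.39

The cheapest plan sits at a corner of the feasible region — with two constraints it uses at most two foods.
brown rice only: max(27/1, 641/13) = 49.31 servings → $24.65.
sunflower seeds only: max(27/3, 641/33) = 19.42 servings → $11.65.
lentils only: max(27/9, 641/38) = 16.87 servings → $16.02.
tofu only: max(27/2, 641/244) = 13.5 servings → $12.15.
brown rice + sunflower seeds: intersection lies outside the first quadrant.
brown rice + lentils: the both-tight solution has a negative serving — not a feasible corner.
brown rice + tofu with both tight: 24.34 servings and 1.33 servings → $13.37.
sunflower seeds + lentils: intersection lies outside the first quadrant.
sunflower seeds + tofu with both tight: 7.967 servings and 1.55 servings → $6.17.
lentils + tofu with both tight: 2.503 servings and 2.237 servings → $4.39.
So the least-cost plan costs $4.39.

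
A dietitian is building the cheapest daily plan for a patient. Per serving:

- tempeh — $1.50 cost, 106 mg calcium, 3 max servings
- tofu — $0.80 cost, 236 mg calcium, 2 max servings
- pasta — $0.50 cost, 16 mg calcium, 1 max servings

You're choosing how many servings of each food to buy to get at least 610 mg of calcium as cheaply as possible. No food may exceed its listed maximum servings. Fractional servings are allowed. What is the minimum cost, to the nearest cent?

Cost per mg of calcium: tofu $0.0034, tempeh $0.0142, pasta $0.0312.
Take 2 servings of tofu: +472.0 mg calcium for $1.60 (total $1.60, still need 138.0 mg).
Take 1.302 servings of tempeh: +138.0 mg calcium for $1.95 (total $3.55, still need 0.0 mg).
Greedy by cheapest-per-mg is optimal for a single linear constraint, so the minimum cost is $3.55.

$3.55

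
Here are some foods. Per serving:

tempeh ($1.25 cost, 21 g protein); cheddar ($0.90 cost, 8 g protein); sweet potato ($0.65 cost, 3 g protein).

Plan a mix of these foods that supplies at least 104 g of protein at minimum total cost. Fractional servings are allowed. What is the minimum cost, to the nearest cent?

$6.19

Cost per g of protein: tempeh $0.0595, cheddar $0.1125, sweet potato $0.2167.
With no serving limits, use only tempeh: 104 g / 21 g = 4.952 servings × $1.25 = $6.19.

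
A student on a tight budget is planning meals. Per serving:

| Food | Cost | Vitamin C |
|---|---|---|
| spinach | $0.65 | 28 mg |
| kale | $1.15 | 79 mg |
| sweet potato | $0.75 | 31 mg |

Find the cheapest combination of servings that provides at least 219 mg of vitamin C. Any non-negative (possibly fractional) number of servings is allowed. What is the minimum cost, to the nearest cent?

$3.19

Cost per mg of vitamin C: kale $0.0146, spinach $0.0232, sweet potato $0.0242.
With no serving limits, use only kale: 219 mg / 79 mg = 2.772 servings × $1.15 = $3.19.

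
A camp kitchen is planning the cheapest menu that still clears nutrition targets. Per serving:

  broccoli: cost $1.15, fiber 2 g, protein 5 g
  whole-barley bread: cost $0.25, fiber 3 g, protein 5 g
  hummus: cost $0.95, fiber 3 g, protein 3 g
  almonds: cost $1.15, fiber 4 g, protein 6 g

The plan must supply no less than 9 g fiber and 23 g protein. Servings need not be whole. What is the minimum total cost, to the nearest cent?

$1.15

Compare the cost at each extreme point of the feasible region.
broccoli only: max(9/2, 23/5) = 4.6 servings → $5.29.
whole-barley bread only: max(9/3, 23/5) = 4.6 servings → $1.15.
hummus only: max(9/3, 23/3) = 7.667 servings → $7.28.
almonds only: max(9/4, 23/6) = 3.833 servings → $4.41.
broccoli + whole-barley bread with both targets exact would need a negative amount; discard.
broccoli + hummus: the both-tight solution has a negative serving — not a feasible corner.
broccoli + almonds: the both-tight solution has a negative serving — not a feasible corner.
whole-barley bread + hummus: intersection lies outside the first quadrant.
whole-barley bread + almonds: intersection lies outside the first quadrant.
hummus + almonds: intersection lies outside the first quadrant.
The minimum over all feasible corners is $1.15.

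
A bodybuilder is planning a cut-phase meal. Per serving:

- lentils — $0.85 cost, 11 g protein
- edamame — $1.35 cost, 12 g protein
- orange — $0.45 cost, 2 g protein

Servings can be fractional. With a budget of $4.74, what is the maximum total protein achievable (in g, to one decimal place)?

61.3 g

Protein per dollar: lentils 12.94, edamame 8.889, orange 4.444.
With no serving limits, spend the whole cost allowance on lentils: $4.74 / $0.85 × 11 g = 61.3 g.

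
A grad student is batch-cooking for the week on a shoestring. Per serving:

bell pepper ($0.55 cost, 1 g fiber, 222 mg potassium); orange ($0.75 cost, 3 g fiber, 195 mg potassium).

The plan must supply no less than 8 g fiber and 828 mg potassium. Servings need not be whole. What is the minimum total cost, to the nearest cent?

Check every corner: each single food scaled to meet both minima, and each pair solved so both constraints bind.
bell pepper only: max(8/1, 828/222) = 8 servings → $4.40.
orange only: max(8/3, 828/195) = 4.246 servings → $3.18.
bell pepper + orange with both tight: 1.962 servings and 2.013 servings → $2.59.
Cheapest feasible corner: $2.59.

$2.59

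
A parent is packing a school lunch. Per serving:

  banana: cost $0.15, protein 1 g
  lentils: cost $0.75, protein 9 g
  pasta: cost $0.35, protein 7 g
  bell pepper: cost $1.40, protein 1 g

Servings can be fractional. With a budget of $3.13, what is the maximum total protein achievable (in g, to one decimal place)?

62.6 g

Protein per dollar: pasta 20, lentils 12, banana 6.667, bell pepper 0.7143.
With no serving limits, spend the whole cost allowance on pasta: $3.13 / $0.35 × 7 g = 62.6 g.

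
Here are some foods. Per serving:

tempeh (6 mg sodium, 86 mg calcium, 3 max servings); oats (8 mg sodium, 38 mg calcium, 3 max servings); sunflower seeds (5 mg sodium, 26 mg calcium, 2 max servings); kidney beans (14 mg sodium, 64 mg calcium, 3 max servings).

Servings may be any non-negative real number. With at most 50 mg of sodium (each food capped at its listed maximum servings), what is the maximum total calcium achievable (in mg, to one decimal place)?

414.5 mg

Calcium per mg sodium: tempeh 14.33, sunflower seeds 5.2, oats 4.75, kidney beans 4.571.
Take 3 servings of tempeh: uses 18 mg sodium, +258.0 mg calcium (running total 258.0 mg).
Take 2 servings of sunflower seeds: uses 10 mg sodium, +52.0 mg calcium (running total 310.0 mg).
Take 2.75 servings of oats: uses 22 mg sodium, +104.5 mg calcium (running total 414.5 mg).
Filling greedily by calcium-per-mg sodium is optimal for one linear limit, giving 414.5 mg.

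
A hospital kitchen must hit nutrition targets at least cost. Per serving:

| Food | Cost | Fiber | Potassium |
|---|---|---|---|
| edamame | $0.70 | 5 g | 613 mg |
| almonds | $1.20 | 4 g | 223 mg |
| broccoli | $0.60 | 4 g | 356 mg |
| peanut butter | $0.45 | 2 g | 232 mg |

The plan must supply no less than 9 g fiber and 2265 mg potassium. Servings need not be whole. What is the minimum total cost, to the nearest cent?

edamame only: max(9/5, 2265/613) = 3.695 servings → $2.59.
almonds only: max(9/4, 2265/223) = 10.16 servings → $12.19.
broccoli only: max(9/4, 2265/356) = 6.362 servings → $3.82.
peanut butter only: max(9/2, 2265/232) = 9.763 servings → $4.39.
edamame + almonds with both targets exact would need a negative amount; discard.
edamame + broccoli: intersection lies outside the first quadrant.
edamame + peanut butter: the both-tight solution has a negative serving — not a feasible corner.
almonds + broccoli: the both-tight solution has a negative serving — not a feasible corner.
almonds + peanut butter: intersection lies outside the first quadrant.
broccoli + peanut butter: the both-tight solution has a negative serving — not a feasible corner.
The minimum over all feasible corners is $2.59.

$2.59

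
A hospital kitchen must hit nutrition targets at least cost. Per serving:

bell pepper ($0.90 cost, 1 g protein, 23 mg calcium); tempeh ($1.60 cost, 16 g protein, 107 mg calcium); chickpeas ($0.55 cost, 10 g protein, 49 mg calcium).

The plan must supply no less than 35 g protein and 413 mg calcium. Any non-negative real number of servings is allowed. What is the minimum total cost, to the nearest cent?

Compare the cost at each extreme point of the feasible region.
bell pepper only: max(35/1, 413/23) = 35 servings → $31.50.
tempeh only: max(35/16, 413/107) = 3.86 servings → $6.18.
chickpeas only: max(35/10, 413/49) = 8.429 servings → $4.64.
bell pepper + tempeh with both tight: 10.97 servings and 1.502 servings → $12.28.
bell pepper + chickpeas with both tight: 13.34 servings and 2.166 servings → $13.20.
tempeh + chickpeas with both targets exact would need a negative amount; discard.
Cheapest feasible corner: $4.64.

$4.64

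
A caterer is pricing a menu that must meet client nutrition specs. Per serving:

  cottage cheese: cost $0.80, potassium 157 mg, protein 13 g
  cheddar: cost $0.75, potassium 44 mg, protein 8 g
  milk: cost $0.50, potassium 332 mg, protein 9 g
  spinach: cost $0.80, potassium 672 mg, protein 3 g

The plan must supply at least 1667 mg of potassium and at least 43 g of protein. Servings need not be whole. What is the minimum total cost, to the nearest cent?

$2.48

Two binding constraints pin down two serving amounts, so the optimal mix uses at most two foods. The candidates are each food alone (scaled to the tighter of potassium/protein) and each pair with both constraints tight.
cottage cheese only: max(1667/157, 43/13) = 10.62 servings → $8.49.
cheddar only: max(1667/44, 43/8) = 37.89 servings → $28.41.
milk only: max(1667/332, 43/9) = 5.021 servings → $2.51.
spinach only: max(1667/672, 43/3) = 14.33 servings → $11.47.
cottage cheese + cheddar: the both-tight solution has a negative serving — not a feasible corner.
cottage cheese + milk: the both-tight solution has a negative serving — not a feasible corner.
cottage cheese + spinach with both tight: 2.891 servings and 1.805 servings → $3.76.
cheddar + milk: intersection lies outside the first quadrant.
cheddar + spinach with both tight: 4.557 servings and 2.182 servings → $5.16.
milk + spinach with both tight: 4.73 servings and 0.1439 servings → $2.48.
So the least-cost plan costs $2.48.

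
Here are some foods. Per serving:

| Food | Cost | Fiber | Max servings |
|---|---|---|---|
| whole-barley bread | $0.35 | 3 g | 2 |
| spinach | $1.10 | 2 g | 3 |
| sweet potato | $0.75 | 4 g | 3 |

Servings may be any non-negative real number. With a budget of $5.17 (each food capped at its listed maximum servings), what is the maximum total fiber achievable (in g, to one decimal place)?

Fiber per dollar: whole-barley bread 8.571, sweet potato 5.333, spinach 1.818.
Take 2 servings of whole-barley bread: spends $0.70, +6.0 g fiber (running total 6.0 g).
Take 3 servings of sweet potato: spends $2.25, +12.0 g fiber (running total 18.0 g).
Take 2.018 servings of spinach: spends $2.22, +4.0 g fiber (running total 22.0 g).
Greedy by best ratio exhausts the cost allowance optimally: 22.0 g.

22.0 g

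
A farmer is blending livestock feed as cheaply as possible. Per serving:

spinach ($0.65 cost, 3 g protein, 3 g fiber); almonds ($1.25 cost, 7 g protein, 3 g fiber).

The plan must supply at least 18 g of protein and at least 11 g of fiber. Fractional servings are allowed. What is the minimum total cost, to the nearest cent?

$3.43

Compare the cost at each extreme point of the feasible region.
spinach only: max(18/3, 11/3) = 6 servings → $3.90.
almonds only: max(18/7, 11/3) = 3.667 servings → $4.58.
spinach + almonds with both tight: 1.917 servings and 1.75 servings → $3.43.
So the least-cost plan costs $3.43.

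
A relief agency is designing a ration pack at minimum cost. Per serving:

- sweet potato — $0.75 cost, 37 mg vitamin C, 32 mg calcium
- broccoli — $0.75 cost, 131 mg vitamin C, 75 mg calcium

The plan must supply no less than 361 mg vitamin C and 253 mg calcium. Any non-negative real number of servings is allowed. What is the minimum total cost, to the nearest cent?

$2.53

Minimising a linear cost over {vitamin C ≥ 361, calcium ≥ 253, servings ≥ 0} — the optimum is at a vertex, using one or two foods.
sweet potato only: max(361/37, 253/32) = 9.757 servings → $7.32.
broccoli only: max(361/131, 253/75) = 3.373 servings → $2.53.
sweet potato + broccoli with both tight: 4.282 servings and 1.546 servings → $4.37.
Cheapest feasible corner: $2.53.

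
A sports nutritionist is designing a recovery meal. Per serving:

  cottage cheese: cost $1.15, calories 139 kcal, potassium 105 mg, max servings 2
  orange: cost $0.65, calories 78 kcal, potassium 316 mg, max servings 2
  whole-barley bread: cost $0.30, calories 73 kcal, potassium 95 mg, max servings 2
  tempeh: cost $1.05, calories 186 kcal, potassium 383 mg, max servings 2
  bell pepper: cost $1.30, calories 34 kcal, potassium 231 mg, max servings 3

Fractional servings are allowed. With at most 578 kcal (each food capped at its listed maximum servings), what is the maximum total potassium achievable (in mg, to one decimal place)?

Potassium per kcal: bell pepper 6.794, orange 4.051, tempeh 2.059, whole-barley bread 1.301, cottage cheese 0.7554.
Take 3 servings of bell pepper: uses 102 kcal, +693.0 mg potassium (running total 693.0 mg).
Take 2 servings of orange: uses 156 kcal, +632.0 mg potassium (running total 1325.0 mg).
Take 1.72 servings of tempeh: uses 320 kcal, +658.9 mg potassium (running total 1983.9 mg).
Filling greedily by potassium-per-kcal is optimal for one linear limit, giving 1983.9 mg.

1983.9 mg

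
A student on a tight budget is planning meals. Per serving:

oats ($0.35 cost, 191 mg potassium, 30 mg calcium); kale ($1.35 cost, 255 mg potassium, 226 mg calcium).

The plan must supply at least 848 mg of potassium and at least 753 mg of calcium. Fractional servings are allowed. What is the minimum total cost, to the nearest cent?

At the optimum either one food covers both requirements or two foods hit both targets exactly; no other combination can be cheaper.
oats only: max(848/191, 753/30) = 25.1 servings → $8.79.
kale only: max(848/255, 753/226) = 3.332 servings → $4.50.
oats + kale: the both-tight solution has a negative serving — not a feasible corner.
The minimum over all feasible corners is $4.50.

$4.50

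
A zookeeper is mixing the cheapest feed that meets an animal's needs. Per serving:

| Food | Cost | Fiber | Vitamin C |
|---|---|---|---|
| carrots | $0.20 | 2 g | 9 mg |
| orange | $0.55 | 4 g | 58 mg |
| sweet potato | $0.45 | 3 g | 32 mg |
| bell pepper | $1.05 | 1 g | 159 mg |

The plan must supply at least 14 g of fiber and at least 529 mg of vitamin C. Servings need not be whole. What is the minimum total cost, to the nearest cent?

$3.98

At the optimum either one food covers both requirements or two foods hit both targets exactly; no other combination can be cheaper.
carrots only: max(14/2, 529/9) = 58.78 servings → $11.76.
orange only: max(14/4, 529/58) = 9.121 servings → $5.02.
sweet potato only: max(14/3, 529/32) = 16.53 servings → $7.44.
bell pepper only: max(14/1, 529/159) = 14 servings → $14.70.
carrots + orange with both targets exact would need a negative amount; discard.
carrots + sweet potato with both targets exact would need a negative amount; discard.
carrots + bell pepper with both tight: 5.492 servings and 3.016 servings → $4.27.
orange + sweet potato: the both-tight solution has a negative serving — not a feasible corner.
orange + bell pepper with both tight: 2.936 servings and 2.256 servings → $3.98.
sweet potato + bell pepper with both tight: 3.813 servings and 2.56 servings → $4.40.
Cheapest feasible corner: $3.98.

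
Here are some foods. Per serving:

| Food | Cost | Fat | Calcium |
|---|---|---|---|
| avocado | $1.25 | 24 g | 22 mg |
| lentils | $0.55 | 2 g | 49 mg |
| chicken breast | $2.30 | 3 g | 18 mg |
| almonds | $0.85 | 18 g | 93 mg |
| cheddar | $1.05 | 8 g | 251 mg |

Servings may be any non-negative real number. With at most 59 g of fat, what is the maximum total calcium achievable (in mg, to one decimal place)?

Calcium per g fat: cheddar 31.38, lentils 24.5, chicken breast 6, almonds 5.167, avocado 0.9167.
With no serving limits, spend the whole fat allowance on cheddar: 59 g / 8 g × 251 mg = 1851.1 mg.

1851.1 mg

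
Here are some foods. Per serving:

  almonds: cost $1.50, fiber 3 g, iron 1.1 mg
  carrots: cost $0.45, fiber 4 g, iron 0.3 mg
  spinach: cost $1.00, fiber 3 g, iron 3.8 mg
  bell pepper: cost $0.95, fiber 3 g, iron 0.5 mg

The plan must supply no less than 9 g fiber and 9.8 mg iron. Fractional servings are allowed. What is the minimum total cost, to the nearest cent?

$2.70

At the optimum either one food covers both requirements or two foods hit both targets exactly; no other combination can be cheaper.
almonds only: max(9/3, 9.8/1.1) = 8.909 servings → $13.36.
carrots only: max(9/4, 9.8/0.3) = 32.67 servings → $14.70.
spinach only: max(9/3, 9.8/3.8) = 3 servings → $3.00.
bell pepper only: max(9/3, 9.8/0.5) = 19.6 servings → $18.62.
almonds + carrots: intersection lies outside the first quadrant.
almonds + spinach with both tight: 0.5926 servings and 2.407 servings → $3.30.
almonds + bell pepper: intersection lies outside the first quadrant.
carrots + spinach with both tight: 0.3357 servings and 2.552 servings → $2.70.
carrots + bell pepper: the both-tight solution has a negative serving — not a feasible corner.
spinach + bell pepper with both tight: 2.515 servings and 0.4848 servings → $2.98.
Cheapest feasible corner: $2.70.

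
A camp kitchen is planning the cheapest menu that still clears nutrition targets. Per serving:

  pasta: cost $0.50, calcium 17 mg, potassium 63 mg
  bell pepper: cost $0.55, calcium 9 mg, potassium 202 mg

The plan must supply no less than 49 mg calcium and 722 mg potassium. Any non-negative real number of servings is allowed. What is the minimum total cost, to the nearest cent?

$2.36

An LP optimum is at a vertex; with two nutrient constraints at most two foods are used. Check each candidate.
pasta only: max(49/17, 722/63) = 11.46 servings → $5.73.
bell pepper only: max(49/9, 722/202) = 5.444 servings → $2.99.
pasta + bell pepper with both tight: 1.186 servings and 3.204 servings → $2.36.
So the least-cost plan costs $2.36.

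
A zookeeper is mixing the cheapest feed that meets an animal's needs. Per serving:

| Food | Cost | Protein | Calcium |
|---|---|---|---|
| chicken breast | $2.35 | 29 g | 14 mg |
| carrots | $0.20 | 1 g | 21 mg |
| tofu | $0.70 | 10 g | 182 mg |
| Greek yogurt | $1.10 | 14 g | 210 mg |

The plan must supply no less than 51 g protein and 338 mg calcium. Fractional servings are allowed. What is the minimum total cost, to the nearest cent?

An LP optimum is at a vertex; with two nutrient constraints at most two foods are used. Check each candidate.
chicken breast only: max(51/29, 338/14) = 24.14 servings → $56.74.
carrots only: max(51/1, 338/21) = 51 servings → $10.20.
tofu only: max(51/10, 338/182) = 5.1 servings → $3.57.
Greek yogurt only: max(51/14, 338/210) = 3.643 servings → $4.01.
chicken breast + carrots with both tight: 1.232 servings and 15.27 servings → $5.95.
chicken breast + tofu with both tight: 1.149 servings and 1.769 servings → $3.94.
chicken breast + Greek yogurt with both tight: 1.014 servings and 1.542 servings → $4.08.
carrots + tofu: the both-tight solution has a negative serving — not a feasible corner.
carrots + Greek yogurt: intersection lies outside the first quadrant.
tofu + Greek yogurt: intersection lies outside the first quadrant.
So the least-cost plan costs $3.57.

$3.57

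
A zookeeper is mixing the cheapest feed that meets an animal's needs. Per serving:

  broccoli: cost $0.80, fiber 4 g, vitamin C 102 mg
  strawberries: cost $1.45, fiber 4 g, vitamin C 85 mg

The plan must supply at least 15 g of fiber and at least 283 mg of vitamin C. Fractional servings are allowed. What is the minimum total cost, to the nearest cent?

For a min-cost LP with two ≥-constraints, a basic feasible solution has at most two positive variables.
broccoli only: max(15/4, 283/102) = 3.75 servings → $3.00.
strawberries only: max(15/4, 283/85) = 3.75 servings → $5.44.
broccoli + strawberries with both targets exact would need a negative amount; discard.
So the least-cost plan costs $3.00.

$3.00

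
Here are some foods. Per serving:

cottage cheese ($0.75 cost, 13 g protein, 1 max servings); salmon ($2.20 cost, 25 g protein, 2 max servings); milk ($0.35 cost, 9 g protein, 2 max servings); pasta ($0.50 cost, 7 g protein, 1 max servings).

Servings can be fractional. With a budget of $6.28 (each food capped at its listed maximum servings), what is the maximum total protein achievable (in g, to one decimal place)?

87.2 g

Protein per dollar: milk 25.71, cottage cheese 17.33, pasta 14, salmon 11.36.
Take 2 servings of milk: spends $0.70, +18.0 g protein (running total 18.0 g).
Take 1 serving of cottage cheese: spends $0.75, +13.0 g protein (running total 31.0 g).
Take 1 serving of pasta: spends $0.50, +7.0 g protein (running total 38.0 g).
Take 1.968 servings of salmon: spends $4.33, +49.2 g protein (running total 87.2 g).
Filling greedily by protein-per-dollar is optimal for one linear limit, giving 87.2 g.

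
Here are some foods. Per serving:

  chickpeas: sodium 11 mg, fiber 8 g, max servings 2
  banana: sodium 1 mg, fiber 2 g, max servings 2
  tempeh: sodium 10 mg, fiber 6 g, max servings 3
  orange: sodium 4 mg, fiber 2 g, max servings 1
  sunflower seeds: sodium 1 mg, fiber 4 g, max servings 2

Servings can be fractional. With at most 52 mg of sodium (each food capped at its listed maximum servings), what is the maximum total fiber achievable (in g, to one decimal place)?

Fiber per mg sodium: sunflower seeds 4, banana 2, chickpeas 0.7273, tempeh 0.6, orange 0.5.
Take 2 servings of sunflower seeds: uses 2 mg sodium, +8.0 g fiber (running total 8.0 g).
Take 2 servings of banana: uses 2 mg sodium, +4.0 g fiber (running total 12.0 g).
Take 2 servings of chickpeas: uses 22 mg sodium, +16.0 g fiber (running total 28.0 g).
Take 2.6 servings of tempeh: uses 26 mg sodium, +15.6 g fiber (running total 43.6 g).
Filling greedily by fiber-per-mg sodium is optimal for one linear limit, giving 43.6 g.

43.6 g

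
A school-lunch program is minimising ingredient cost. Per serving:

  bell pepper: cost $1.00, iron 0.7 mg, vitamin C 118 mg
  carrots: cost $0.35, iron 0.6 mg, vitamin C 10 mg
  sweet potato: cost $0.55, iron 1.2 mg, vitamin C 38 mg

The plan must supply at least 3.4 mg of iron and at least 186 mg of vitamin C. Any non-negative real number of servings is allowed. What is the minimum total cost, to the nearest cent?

$2.11

Two binding constraints pin down two serving amounts, so the optimal mix uses at most two foods. The candidates are each food alone (scaled to the tighter of iron/vitamin C) and each pair with both constraints tight.
bell pepper only: max(3.4/0.7, 186/118) = 4.857 servings → $4.86.
carrots only: max(3.4/0.6, 186/10) = 18.6 servings → $6.51.
sweet potato only: max(3.4/1.2, 186/38) = 4.895 servings → $2.69.
bell pepper + carrots with both tight: 1.216 servings and 4.248 servings → $2.70.
bell pepper + sweet potato with both tight: 0.8174 servings and 2.357 servings → $2.11.
carrots + sweet potato: the both-tight solution has a negative serving — not a feasible corner.
Cheapest feasible corner: $2.11.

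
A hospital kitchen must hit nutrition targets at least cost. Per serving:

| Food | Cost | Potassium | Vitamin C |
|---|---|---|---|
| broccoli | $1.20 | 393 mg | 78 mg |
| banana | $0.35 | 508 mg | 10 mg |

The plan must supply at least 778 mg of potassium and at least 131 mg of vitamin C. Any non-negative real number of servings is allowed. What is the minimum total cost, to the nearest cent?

$2.07

With two linear requirements the optimum uses one or two foods; enumerate the corners.
broccoli only: max(778/393, 131/78) = 1.98 servings → $2.38.
banana only: max(778/508, 131/10) = 13.1 servings → $4.58.
broccoli + banana with both tight: 1.646 servings and 0.2578 servings → $2.07.
Cheapest feasible corner: $2.07.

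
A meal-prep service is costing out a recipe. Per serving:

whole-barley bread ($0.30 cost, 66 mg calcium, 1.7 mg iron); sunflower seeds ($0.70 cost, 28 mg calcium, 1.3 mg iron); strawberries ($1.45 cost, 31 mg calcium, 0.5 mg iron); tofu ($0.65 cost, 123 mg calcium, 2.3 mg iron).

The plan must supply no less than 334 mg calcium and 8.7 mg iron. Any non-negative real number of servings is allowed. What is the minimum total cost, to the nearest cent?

Minimising a linear cost over {calcium ≥ 334, iron ≥ 8.7, servings ≥ 0} — the optimum is at a vertex, using one or two foods.
whole-barley bread only: max(334/66, 8.7/1.7) = 5.118 servings → $1.54.
sunflower seeds only: max(334/28, 8.7/1.3) = 11.93 servings → $8.35.
strawberries only: max(334/31, 8.7/0.5) = 17.4 servings → $25.23.
tofu only: max(334/123, 8.7/2.3) = 3.783 servings → $2.46.
whole-barley bread + sunflower seeds with both tight: 4.99 servings and 0.1675 servings → $1.61.
whole-barley bread + strawberries: the both-tight solution has a negative serving — not a feasible corner.
whole-barley bread + tofu with both targets exact would need a negative amount; discard.
sunflower seeds + strawberries with both tight: 3.905 servings and 7.247 servings → $13.24.
sunflower seeds + tofu with both tight: 3.161 servings and 1.996 servings → $3.51.
strawberries + tofu: the both-tight solution has a negative serving — not a feasible corner.
The minimum over all feasible corners is $1.54.

$1.54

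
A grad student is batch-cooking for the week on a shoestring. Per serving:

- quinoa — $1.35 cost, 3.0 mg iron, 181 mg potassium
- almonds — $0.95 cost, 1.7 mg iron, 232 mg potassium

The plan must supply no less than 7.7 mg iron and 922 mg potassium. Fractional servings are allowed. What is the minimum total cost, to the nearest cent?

$4.12

Compare the cost at each extreme point of the feasible region.
quinoa only: max(7.7/3.0, 922/181) = 5.094 servings → $6.88.
almonds only: max(7.7/1.7, 922/232) = 4.529 servings → $4.30.
quinoa + almonds with both tight: 0.564 servings and 3.534 servings → $4.12.
So the least-cost plan costs $4.12.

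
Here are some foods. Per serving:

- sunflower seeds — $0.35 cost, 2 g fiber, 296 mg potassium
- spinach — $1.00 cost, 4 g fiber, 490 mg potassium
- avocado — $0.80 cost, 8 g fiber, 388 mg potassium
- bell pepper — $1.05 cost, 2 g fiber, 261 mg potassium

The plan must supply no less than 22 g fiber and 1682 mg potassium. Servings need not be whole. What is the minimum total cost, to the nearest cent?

At the optimum either one food covers both requirements or two foods hit both targets exactly; no other combination can be cheaper.
sunflower seeds only: max(22/2, 1682/296) = 11 servings → $3.85.
spinach only: max(22/4, 1682/490) = 5.5 servings → $5.50.
avocado only: max(22/8, 1682/388) = 4.335 servings → $3.47.
bell pepper only: max(22/2, 1682/261) = 11 servings → $11.55.
sunflower seeds + spinach with both targets exact would need a negative amount; discard.
sunflower seeds + avocado with both tight: 3.09 servings and 1.977 servings → $2.66.
sunflower seeds + bell pepper: the both-tight solution has a negative serving — not a feasible corner.
spinach + avocado with both tight: 2.078 servings and 1.711 servings → $3.45.
spinach + bell pepper: the both-tight solution has a negative serving — not a feasible corner.
avocado + bell pepper with both tight: 1.812 servings and 3.75 servings → $5.39.
Cheapest feasible corner: $2.66.

$2.66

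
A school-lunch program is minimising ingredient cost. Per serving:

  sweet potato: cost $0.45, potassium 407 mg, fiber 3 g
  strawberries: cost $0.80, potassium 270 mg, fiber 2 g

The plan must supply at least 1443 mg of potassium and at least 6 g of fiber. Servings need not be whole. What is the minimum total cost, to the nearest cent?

sweet potato only: max(1443/407, 6/3) = 3.545 servings → $1.60.
strawberries only: max(1443/270, 6/2) = 5.344 servings → $4.28.
sweet potato + strawberries with both targets exact would need a negative amount; discard.
So the least-cost plan costs $1.60.

$1.60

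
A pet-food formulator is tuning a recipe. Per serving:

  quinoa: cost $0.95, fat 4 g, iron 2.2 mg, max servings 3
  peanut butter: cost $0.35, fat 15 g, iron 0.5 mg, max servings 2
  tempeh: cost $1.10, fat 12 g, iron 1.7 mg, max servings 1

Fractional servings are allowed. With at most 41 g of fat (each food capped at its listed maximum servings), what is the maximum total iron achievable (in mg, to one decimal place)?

8.9 mg

Iron per g fat: quinoa 0.55, tempeh 0.1417, peanut butter 0.03333.
Take 3 servings of quinoa: uses 12 g fat, +6.6 mg iron (running total 6.6 mg).
Take 1 serving of tempeh: uses 12 g fat, +1.7 mg iron (running total 8.3 mg).
Take 1.133 servings of peanut butter: uses 17 g fat, +0.6 mg iron (running total 8.9 mg).
Filling greedily by iron-per-g fat is optimal for one linear limit, giving 8.9 mg.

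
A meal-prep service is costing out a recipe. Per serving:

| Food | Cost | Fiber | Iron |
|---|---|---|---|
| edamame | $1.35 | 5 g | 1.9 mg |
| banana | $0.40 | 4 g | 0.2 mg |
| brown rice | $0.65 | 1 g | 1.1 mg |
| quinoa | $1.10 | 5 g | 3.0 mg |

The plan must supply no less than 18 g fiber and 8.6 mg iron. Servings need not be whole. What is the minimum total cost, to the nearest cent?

This is a tiny linear program; its minimum lies at a vertex of the feasible set. List the vertices and price them.
edamame only: max(18/5, 8.6/1.9) = 4.526 servings → $6.11.
banana only: max(18/4, 8.6/0.2) = 43 servings → $17.20.
brown rice only: max(18/1, 8.6/1.1) = 18 servings → $11.70.
quinoa only: max(18/5, 8.6/3.0) = 3.6 servings → $3.96.
edamame + banana with both targets exact would need a negative amount; discard.
edamame + brown rice with both tight: 3.111 servings and 2.444 servings → $5.79.
edamame + quinoa with both tight: 2 servings and 1.6 servings → $4.46.
banana + brown rice with both tight: 2.667 servings and 7.333 servings → $5.83.
banana + quinoa with both tight: 1 serving and 2.8 servings → $3.48.
brown rice + quinoa with both targets exact would need a negative amount; discard.
Cheapest feasible corner: $3.48.

$3.48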